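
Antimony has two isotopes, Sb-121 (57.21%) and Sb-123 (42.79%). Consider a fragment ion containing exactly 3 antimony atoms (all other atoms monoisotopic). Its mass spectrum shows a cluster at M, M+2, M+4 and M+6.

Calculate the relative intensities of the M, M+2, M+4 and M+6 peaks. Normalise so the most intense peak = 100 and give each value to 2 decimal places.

Each Sb atom is independently Sb-121 (p = 0.5721) or Sb-123 (q = 0.4279); the cluster is the binomial expansion (p + q)^3.
P(M) = 0.5721^3 = 0.187247
P(M+2) = 3 × 0.5721^2 × 0.4279^1 = 0.420153
P(M+4) = 3 × 0.5721^1 × 0.4279^2 = 0.314252
P(M+6) = 0.4279^3 = 0.078348
The M+2 peak is largest (0.420153); scaling to 100 gives 44.57 : 100.00 : 74.79 : 18.65.

44.57 : 100.00 : 74.79 : 18.65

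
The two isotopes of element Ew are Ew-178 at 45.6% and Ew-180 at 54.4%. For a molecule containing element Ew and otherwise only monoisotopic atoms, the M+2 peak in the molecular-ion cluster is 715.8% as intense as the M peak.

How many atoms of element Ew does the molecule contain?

For n independent Ew atoms, I(M+2)/I(M) = n · (abundance Ew-180) / (abundance Ew-178) = n · 0.544/0.456.
n = 7.158 × 0.456/0.544 = 6.00 ≈ 6

6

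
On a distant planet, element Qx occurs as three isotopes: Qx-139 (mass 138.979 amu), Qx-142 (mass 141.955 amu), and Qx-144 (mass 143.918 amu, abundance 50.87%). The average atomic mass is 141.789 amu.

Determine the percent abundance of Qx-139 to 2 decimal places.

Let x and y be the fractions of Qx-139 and Qx-142. Then x + y = 1 − 0.5087 = 0.4913 and 138.979x + 141.955y = 141.789 − 0.5087×143.918 = 68.5779134.
Substituting: 138.979x + 141.955(0.4913 − x) = 68.5779134
(138.979 − 141.955)x = -1.1645781  ⇒  x = 0.39132, y = 0.09998
Qx-139: 39.13%, Qx-142: 10.00%.

39.13%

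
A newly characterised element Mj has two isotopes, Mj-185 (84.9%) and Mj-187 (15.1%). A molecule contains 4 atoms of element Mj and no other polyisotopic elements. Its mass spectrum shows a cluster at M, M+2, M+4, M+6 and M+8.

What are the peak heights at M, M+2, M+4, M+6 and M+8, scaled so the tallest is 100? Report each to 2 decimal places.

Each Mj atom is independently Mj-185 (p = 0.849) or Mj-187 (q = 0.151); the cluster is the binomial expansion (p + q)^4.
P(M) = 0.849^4 = 0.519554
P(M+2) = 4 × 0.849^3 × 0.151^1 = 0.369624
P(M+4) = 6 × 0.849^2 × 0.151^2 = 0.098610
P(M+6) = 4 × 0.849^1 × 0.151^3 = 0.011692
P(M+8) = 0.151^4 = 0.000520
The M peak is largest (0.519554); scaling to 100 gives 100.00 : 71.14 : 18.98 : 2.25 : 0.10.

100.00 : 71.14 : 18.98 : 2.25 : 0.10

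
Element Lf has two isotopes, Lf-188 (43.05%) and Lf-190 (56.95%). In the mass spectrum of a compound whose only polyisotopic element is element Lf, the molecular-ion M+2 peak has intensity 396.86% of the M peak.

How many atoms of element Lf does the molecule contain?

3

The M+2/M ratio from n Lf atoms is n · q/p = n · 0.5695/0.4305.
n = 3.9686 × 0.4305/0.5695 = 3.00 ≈ 3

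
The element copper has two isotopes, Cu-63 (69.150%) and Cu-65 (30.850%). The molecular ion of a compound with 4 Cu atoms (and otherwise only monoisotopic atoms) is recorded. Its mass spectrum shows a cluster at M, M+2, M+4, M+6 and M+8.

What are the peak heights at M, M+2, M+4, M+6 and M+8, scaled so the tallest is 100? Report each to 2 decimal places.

Each Cu atom is independently Cu-63 (p = 0.69150) or Cu-65 (q = 0.30850); the cluster is the binomial expansion (p + q)^4.
P(M) = 0.69150^4 = 0.228649
P(M+2) = 4 × 0.69150^3 × 0.30850^1 = 0.408030
P(M+4) = 6 × 0.69150^2 × 0.30850^2 = 0.273052
P(M+6) = 4 × 0.69150^1 × 0.30850^3 = 0.081212
P(M+8) = 0.30850^4 = 0.009058
The M+2 peak is largest (0.408030); scaling to 100 gives 56.04 : 100.00 : 66.92 : 19.90 : 2.22.

56.04 : 100.00 : 66.92 : 19.90 : 2.22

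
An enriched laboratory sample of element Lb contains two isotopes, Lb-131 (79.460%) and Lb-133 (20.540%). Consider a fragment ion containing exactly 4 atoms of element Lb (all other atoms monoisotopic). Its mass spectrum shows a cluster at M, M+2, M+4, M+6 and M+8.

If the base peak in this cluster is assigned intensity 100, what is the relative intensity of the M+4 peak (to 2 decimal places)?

(0.79460 + 0.20540)^4 gives M 0.3987, M+2 0.4122, M+4 0.1598, M+6 0.0275, M+8 0.0018; the largest is M+2.
P(M+2) = C(4,1) × 0.79460^3 × 0.20540^1 = 4 × 0.50170183 × 0.2054 = 0.412198 (base)
P(M+4) = C(4,2) × 0.79460^2 × 0.20540^2 = 6 × 0.63138916 × 0.04218916 = 0.159827
Relative intensity = 0.159827 / 0.412198 × 100 = 38.77

38.77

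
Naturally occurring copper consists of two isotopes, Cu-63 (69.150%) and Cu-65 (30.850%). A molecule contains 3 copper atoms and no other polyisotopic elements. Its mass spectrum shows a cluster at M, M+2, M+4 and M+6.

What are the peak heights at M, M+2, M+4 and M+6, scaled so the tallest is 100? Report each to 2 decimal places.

74.72 : 100.00 : 44.61 : 6.63

Expanding (0.69150 + 0.30850)^3:
P(M) = 0.69150^3 = 0.330656
P(M+2) = 3 × 0.69150^2 × 0.30850^1 = 0.442548
P(M+4) = 3 × 0.69150^1 × 0.30850^2 = 0.197435
P(M+6) = 0.30850^3 = 0.029361
The M+2 peak is largest (0.442548); scaling to 100 gives 74.72 : 100.00 : 44.61 : 6.63.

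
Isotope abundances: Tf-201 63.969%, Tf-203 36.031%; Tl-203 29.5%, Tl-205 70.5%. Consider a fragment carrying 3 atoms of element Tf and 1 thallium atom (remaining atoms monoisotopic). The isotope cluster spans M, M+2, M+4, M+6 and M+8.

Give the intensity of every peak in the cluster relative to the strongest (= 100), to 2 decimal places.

Element Tf pattern (n=3): 0.26176326 : 0.44232012 : 0.24913999 : 0.04677663
Thallium pattern (n=1): 0.2950 : 0.7050
Convolve the two distributions (both contribute in 2-u steps):
  M: 0.26176326×0.2950 = 0.077220
  M+2: 0.26176326×0.7050 + 0.44232012×0.2950 = 0.315028
  M+4: 0.44232012×0.7050 + 0.24913999×0.2950 = 0.385332
  M+6: 0.24913999×0.7050 + 0.04677663×0.2950 = 0.189443
  M+8: 0.04677663×0.7050 = 0.032978
Scale to base peak (0.385332) = 100: 20.04 : 81.75 : 100.00 : 49.16 : 8.56

20.04 : 81.75 : 100.00 : 49.16 : 8.56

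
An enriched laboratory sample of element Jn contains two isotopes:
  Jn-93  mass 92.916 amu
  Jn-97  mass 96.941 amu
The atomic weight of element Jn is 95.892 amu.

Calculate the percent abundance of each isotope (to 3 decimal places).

With x = fraction of Jn-93 (so Jn-97 is 1 − x):
92.916·x + 96.941·(1 − x) = 95.892
(92.916 − 96.941)·x = 95.892 − 96.941
x = -1.049 / -4.025 = 0.26062 → 26.062% Jn-93, 73.938% Jn-97.

Jn-93: 26.062%, Jn-97: 73.938%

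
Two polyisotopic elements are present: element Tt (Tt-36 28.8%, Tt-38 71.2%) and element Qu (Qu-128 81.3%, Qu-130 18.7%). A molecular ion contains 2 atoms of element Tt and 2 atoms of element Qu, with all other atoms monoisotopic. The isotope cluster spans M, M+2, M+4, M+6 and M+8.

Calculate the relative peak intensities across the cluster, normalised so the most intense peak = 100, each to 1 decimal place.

11.8 : 64.0 : 100.0 : 36.4 : 3.8

Element Tt pattern (n=2): 0.082944 : 0.410112 : 0.506944
Element Qu pattern (n=2): 0.660969 : 0.304062 : 0.034969
Convolve the two distributions (both contribute in 2-u steps):
  M: 0.082944×0.660969 = 0.054823
  M+2: 0.082944×0.304062 + 0.410112×0.660969 = 0.296291
  M+4: 0.082944×0.034969 + 0.410112×0.304062 + 0.506944×0.660969 = 0.462674
  M+6: 0.410112×0.034969 + 0.506944×0.304062 = 0.168484
  M+8: 0.506944×0.034969 = 0.017727
Scale to base peak (0.462674) = 100: 11.8 : 64.0 : 100.0 : 36.4 : 3.8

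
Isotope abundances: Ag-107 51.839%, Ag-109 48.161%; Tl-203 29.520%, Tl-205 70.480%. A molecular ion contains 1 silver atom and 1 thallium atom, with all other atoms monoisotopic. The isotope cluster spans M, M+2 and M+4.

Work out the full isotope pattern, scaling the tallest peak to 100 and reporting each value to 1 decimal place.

Silver pattern (n=1): 0.51839 : 0.48161
Thallium pattern (n=1): 0.2952 : 0.7048
Convolve the two distributions (both contribute in 2-u steps):
  M: 0.51839×0.2952 = 0.153029
  M+2: 0.51839×0.7048 + 0.48161×0.2952 = 0.507533
  M+4: 0.48161×0.7048 = 0.339439
Scale to base peak (0.507533) = 100: 30.2 : 100.0 : 66.9

30.2 : 100.0 : 66.9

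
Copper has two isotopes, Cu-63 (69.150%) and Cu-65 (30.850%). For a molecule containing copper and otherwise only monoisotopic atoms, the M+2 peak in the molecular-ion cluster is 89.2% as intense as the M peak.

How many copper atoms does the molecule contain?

With n Cu atoms, P(M+2)/P(M) = C(n,1)·p^(n−1)q / p^n = n·q/p = n · 0.30850/0.69150.
n = 0.892 × 0.69150/0.30850 = 2.00 ≈ 2

2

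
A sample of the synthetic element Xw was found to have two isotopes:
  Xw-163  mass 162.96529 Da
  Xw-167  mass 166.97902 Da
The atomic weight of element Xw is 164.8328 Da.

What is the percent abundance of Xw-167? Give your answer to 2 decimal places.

46.53%

Writing the weighted mean with unknown fraction x of Xw-163:
162.96529·x + 166.97902·(1 − x) = 164.8328
(162.96529 − 166.97902)·x = 164.8328 − 166.97902
x = -2.14622 / -4.01373 = 0.53472 → 53.47% Xw-163, 46.53% Xw-167.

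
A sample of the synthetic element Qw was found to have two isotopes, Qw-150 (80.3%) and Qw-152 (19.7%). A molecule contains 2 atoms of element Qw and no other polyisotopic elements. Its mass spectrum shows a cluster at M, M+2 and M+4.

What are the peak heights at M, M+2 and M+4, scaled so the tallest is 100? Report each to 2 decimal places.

100.00 : 49.07 : 6.02

Expanding (0.803 + 0.197)^2:
P(M) = 0.803^2 = 0.644809
P(M+2) = 2 × 0.803^1 × 0.197^1 = 0.316382
P(M+4) = 0.197^2 = 0.038809
The M peak is largest (0.644809); scaling to 100 gives 100.00 : 49.07 : 6.02.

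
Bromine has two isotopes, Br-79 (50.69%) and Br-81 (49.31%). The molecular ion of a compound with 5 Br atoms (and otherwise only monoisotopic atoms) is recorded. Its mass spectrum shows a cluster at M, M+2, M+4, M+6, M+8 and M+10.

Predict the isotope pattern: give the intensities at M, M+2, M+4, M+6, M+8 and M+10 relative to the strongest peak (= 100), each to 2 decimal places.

10.57 : 51.40 : 100.00 : 97.28 : 47.31 : 9.21

Each Br atom is independently Br-79 (p = 0.5069) or Br-81 (q = 0.4931); the cluster is the binomial expansion (p + q)^5.
P(M) = 0.5069^5 = 0.033467
P(M+2) = 5 × 0.5069^4 × 0.4931^1 = 0.162777
P(M+4) = 10 × 0.5069^3 × 0.4931^2 = 0.316692
P(M+6) = 10 × 0.5069^2 × 0.4931^3 = 0.308070
P(M+8) = 5 × 0.5069^1 × 0.4931^4 = 0.149842
P(M+10) = 0.4931^5 = 0.029152
The M+4 peak is largest (0.316692); scaling to 100 gives 10.57 : 51.40 : 100.00 : 97.28 : 47.31 : 9.21.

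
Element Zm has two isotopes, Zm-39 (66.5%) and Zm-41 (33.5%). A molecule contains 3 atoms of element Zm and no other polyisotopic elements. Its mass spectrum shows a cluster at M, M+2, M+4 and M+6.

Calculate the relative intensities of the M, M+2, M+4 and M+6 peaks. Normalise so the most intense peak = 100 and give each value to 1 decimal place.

66.2 : 100.0 : 50.4 : 8.5

Expanding (0.665 + 0.335)^3:
P(M) = 0.665^3 = 0.294080
P(M+2) = 3 × 0.665^2 × 0.335^1 = 0.444436
P(M+4) = 3 × 0.665^1 × 0.335^2 = 0.223889
P(M+6) = 0.335^3 = 0.037595
The M+2 peak is largest (0.444436); scaling to 100 gives 66.2 : 100.0 : 50.4 : 8.5.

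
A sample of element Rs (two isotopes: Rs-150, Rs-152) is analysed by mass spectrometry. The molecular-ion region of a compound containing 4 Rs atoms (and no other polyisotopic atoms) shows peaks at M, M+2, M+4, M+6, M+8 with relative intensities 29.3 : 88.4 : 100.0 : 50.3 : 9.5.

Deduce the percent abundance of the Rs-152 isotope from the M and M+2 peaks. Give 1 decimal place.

Let p = fractional abundance of Rs-150. I(M+2)/I(M) = [C(4,1)·p^3·(1−p)] / p^4 = 4·(1−p)/p = 88.4/29.3 = 3.0171
(1−p)/p = 3.0171/4 = 0.7543  ⇒  p = 1/(1 + 0.7543) = 0.5700
Rs-150: 57.0%, Rs-152: 43.0%.

43.0%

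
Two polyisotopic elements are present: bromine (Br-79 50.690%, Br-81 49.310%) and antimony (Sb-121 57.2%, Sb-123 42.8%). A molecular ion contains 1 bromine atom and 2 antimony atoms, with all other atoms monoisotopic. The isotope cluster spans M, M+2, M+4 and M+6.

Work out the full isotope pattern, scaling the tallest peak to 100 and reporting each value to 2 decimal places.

40.50 : 100.00 : 81.63 : 22.06

Bromine pattern (n=1): 0.5069 : 0.4931
Antimony pattern (n=2): 0.327184 : 0.489632 : 0.183184
Convolve the two distributions (both contribute in 2-u steps):
  M: 0.5069×0.327184 = 0.165850
  M+2: 0.5069×0.489632 + 0.4931×0.327184 = 0.409529
  M+4: 0.5069×0.183184 + 0.4931×0.489632 = 0.334294
  M+6: 0.4931×0.183184 = 0.090328
Scale to base peak (0.409529) = 100: 40.50 : 100.00 : 81.63 : 22.06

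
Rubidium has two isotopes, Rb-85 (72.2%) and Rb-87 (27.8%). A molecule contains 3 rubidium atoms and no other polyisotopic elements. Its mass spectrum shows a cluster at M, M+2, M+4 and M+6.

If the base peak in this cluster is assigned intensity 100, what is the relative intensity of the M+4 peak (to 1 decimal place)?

38.5

Binomial terms of (0.722 + 0.278)^3: M 0.3764, M+2 0.4348, M+4 0.1674, M+6 0.0215 → M+2 is the base peak.
P(M+2) = C(3,1) × 0.722^2 × 0.278^1 = 3 × 0.521284 × 0.2780 = 0.434751 (base)
P(M+4) = C(3,2) × 0.722^1 × 0.278^2 = 3 × 0.7220 × 0.077284 = 0.167397
Relative intensity = 0.167397 / 0.434751 × 100 = 38.5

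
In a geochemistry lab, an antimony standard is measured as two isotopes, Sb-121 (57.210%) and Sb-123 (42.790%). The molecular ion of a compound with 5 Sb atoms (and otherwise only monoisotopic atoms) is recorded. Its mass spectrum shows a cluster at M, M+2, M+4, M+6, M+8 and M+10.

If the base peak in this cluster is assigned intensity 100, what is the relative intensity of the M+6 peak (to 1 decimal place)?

Term probabilities: M 0.0613, M+2 0.2292, M+4 0.3428, M+6 0.2564, M+8 0.0959, M+10 0.0143. Base peak = M+4.
P(M+4) = C(5,2) × 0.57210^3 × 0.42790^2 = 10 × 0.18724742 × 0.18309841 = 0.342847 (base)
P(M+6) = C(5,3) × 0.57210^2 × 0.42790^3 = 10 × 0.32729841 × 0.07834781 = 0.256431
Relative intensity = 0.256431 / 0.342847 × 100 = 74.8

74.8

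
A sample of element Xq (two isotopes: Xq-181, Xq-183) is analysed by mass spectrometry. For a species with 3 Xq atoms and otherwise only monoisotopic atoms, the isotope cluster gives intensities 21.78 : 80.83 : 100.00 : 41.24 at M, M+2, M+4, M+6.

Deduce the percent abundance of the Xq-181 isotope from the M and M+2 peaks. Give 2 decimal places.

If p is the fraction of Xq that is Xq-181, then I(M+2)/I(M) = [C(3,1)·p^2·(1−p)] / p^3 = 3·(1−p)/p = 80.83/21.78 = 3.7112
(1−p)/p = 3.7112/3 = 1.2371  ⇒  p = 1/(1 + 1.2371) = 0.4470
Xq-181: 44.70%, Xq-183: 55.30%.

44.70%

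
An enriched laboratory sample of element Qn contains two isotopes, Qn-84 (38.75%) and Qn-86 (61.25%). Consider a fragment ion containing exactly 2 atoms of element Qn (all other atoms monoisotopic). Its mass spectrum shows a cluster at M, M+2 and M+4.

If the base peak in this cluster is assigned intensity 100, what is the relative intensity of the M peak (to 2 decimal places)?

31.63

Term probabilities: M 0.1502, M+2 0.4747, M+4 0.3752. Base peak = M+2.
P(M+2) = C(2,1) × 0.3875^1 × 0.6125^1 = 2 × 0.3875 × 0.6125 = 0.474688 (base)
P(M) = C(2,0) × 0.3875^2 × 0.6125^0 = 1 × 0.15015625 × 1.0000 = 0.150156
Relative intensity = 0.150156 / 0.474688 × 100 = 31.63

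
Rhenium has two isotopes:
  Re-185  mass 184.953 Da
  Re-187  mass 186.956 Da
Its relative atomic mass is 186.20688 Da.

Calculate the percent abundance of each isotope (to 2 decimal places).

Re-185: 37.40%, Re-187: 62.60%

With x = fraction of Re-185 (so Re-187 is 1 − x):
184.953·x + 186.956·(1 − x) = 186.20688
(184.953 − 186.956)·x = 186.20688 − 186.956
x = -0.74912 / -2.003 = 0.37400 → 37.40% Re-185, 62.60% Re-187.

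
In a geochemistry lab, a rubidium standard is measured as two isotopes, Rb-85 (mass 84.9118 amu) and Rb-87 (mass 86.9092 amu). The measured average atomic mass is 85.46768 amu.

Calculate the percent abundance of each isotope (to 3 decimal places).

Rb-85: 72.170%, Rb-87: 27.830%

Let x be the fractional abundance of Rb-85; then Rb-87 has abundance 1 − x.
84.9118·x + 86.9092·(1 − x) = 85.46768
(84.9118 − 86.9092)·x = 85.46768 − 86.9092
x = -1.44152 / -1.9974 = 0.72170 → 72.170% Rb-85, 27.830% Rb-87.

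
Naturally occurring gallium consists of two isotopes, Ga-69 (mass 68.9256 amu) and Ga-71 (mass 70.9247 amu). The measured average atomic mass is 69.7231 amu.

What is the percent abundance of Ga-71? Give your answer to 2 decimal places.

39.89%

Writing the weighted mean with unknown fraction x of Ga-69:
68.9256·x + 70.9247·(1 − x) = 69.7231
(68.9256 − 70.9247)·x = 69.7231 − 70.9247
x = -1.2016 / -1.9991 = 0.60107 → 60.11% Ga-69, 39.89% Ga-71.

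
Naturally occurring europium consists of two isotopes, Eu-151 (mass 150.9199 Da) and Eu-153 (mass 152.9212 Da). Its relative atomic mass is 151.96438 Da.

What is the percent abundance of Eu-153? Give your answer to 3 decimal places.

Writing the weighted mean with unknown fraction x of Eu-151:
150.9199·x + 152.9212·(1 − x) = 151.96438
(150.9199 − 152.9212)·x = 151.96438 − 152.9212
x = -0.95682 / -2.0013 = 0.47810 → 47.810% Eu-151, 52.190% Eu-153.

52.190%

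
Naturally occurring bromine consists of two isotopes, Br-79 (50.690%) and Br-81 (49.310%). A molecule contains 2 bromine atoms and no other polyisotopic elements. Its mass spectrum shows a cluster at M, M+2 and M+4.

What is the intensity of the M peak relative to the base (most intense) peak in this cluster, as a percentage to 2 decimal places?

Binomial terms of (0.50690 + 0.49310)^2: M 0.2569, M+2 0.4999, M+4 0.2431 → M+2 is the base peak.
P(M+2) = C(2,1) × 0.50690^1 × 0.49310^1 = 2 × 0.5069 × 0.4931 = 0.499905 (base)
P(M) = C(2,0) × 0.50690^2 × 0.49310^0 = 1 × 0.25694761 × 1.0000 = 0.256948
Relative intensity = 0.256948 / 0.499905 × 100 = 51.40

51.40%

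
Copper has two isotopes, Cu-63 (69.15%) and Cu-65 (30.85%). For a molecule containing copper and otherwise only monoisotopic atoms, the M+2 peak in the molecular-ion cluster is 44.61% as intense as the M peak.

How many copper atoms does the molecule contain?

1

The M+2/M ratio from n Cu atoms is n · q/p = n · 0.3085/0.6915.
n = 0.4461 × 0.6915/0.3085 = 1.00 ≈ 1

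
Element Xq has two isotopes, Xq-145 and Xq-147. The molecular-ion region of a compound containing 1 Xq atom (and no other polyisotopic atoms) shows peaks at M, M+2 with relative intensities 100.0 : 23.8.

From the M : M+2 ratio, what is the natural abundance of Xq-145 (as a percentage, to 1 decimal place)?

If p is the fraction of Xq that is Xq-145, then I(M+2)/I(M) = [C(1,1)·p^0·(1−p)] / p^1 = 1·(1−p)/p = 23.8/100.0 = 0.2380
(1−p)/p = 0.2380/1 = 0.2380  ⇒  p = 1/(1 + 0.2380) = 0.8078
Xq-145: 80.8%, Xq-147: 19.2%.

80.8%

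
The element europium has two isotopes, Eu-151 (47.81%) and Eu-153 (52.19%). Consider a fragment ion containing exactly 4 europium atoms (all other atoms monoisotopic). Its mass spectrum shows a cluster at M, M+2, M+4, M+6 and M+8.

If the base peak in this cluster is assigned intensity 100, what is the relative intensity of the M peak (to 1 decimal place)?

Term probabilities: M 0.0522, M+2 0.2281, M+4 0.3736, M+6 0.2719, M+8 0.0742. Base peak = M+4.
P(M+4) = C(4,2) × 0.4781^2 × 0.5219^2 = 6 × 0.22857961 × 0.27237961 = 0.373563 (base)
P(M) = C(4,0) × 0.4781^4 × 0.5219^0 = 1 × 0.05224864 × 1.0000 = 0.052249
Relative intensity = 0.052249 / 0.373563 × 100 = 14.0

14.0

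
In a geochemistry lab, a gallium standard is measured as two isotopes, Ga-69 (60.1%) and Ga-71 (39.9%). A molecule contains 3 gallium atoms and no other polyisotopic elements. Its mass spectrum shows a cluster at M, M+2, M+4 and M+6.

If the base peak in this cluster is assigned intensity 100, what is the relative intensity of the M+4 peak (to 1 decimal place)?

66.4

Binomial terms of (0.601 + 0.399)^3: M 0.2171, M+2 0.4324, M+4 0.2870, M+6 0.0635 → M+2 is the base peak.
P(M+2) = C(3,1) × 0.601^2 × 0.399^1 = 3 × 0.361201 × 0.3990 = 0.432358 (base)
P(M+4) = C(3,2) × 0.601^1 × 0.399^2 = 3 × 0.6010 × 0.159201 = 0.287039
Relative intensity = 0.287039 / 0.432358 × 100 = 66.4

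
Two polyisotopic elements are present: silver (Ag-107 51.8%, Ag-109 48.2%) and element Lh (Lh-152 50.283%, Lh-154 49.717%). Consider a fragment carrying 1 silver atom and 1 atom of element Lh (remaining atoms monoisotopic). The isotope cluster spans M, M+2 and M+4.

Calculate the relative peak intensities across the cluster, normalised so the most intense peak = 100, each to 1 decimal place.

Silver pattern (n=1): 0.5180 : 0.4820
Element Lh pattern (n=1): 0.50283 : 0.49717
Convolve the two distributions (both contribute in 2-u steps):
  M: 0.5180×0.50283 = 0.260466
  M+2: 0.5180×0.49717 + 0.4820×0.50283 = 0.499898
  M+4: 0.4820×0.49717 = 0.239636
Scale to base peak (0.499898) = 100: 52.1 : 100.0 : 47.9

52.1 : 100.0 : 47.9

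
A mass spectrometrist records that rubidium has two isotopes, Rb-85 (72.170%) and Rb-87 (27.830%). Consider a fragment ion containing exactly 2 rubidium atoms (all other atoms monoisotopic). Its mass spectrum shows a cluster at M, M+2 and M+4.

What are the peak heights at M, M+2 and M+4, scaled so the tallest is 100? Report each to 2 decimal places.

Each Rb atom is independently Rb-85 (p = 0.72170) or Rb-87 (q = 0.27830); the cluster is the binomial expansion (p + q)^2.
P(M) = 0.72170^2 = 0.520851
P(M+2) = 2 × 0.72170^1 × 0.27830^1 = 0.401698
P(M+4) = 0.27830^2 = 0.077451
The M peak is largest (0.520851); scaling to 100 gives 100.00 : 77.12 : 14.87.

100.00 : 77.12 : 14.87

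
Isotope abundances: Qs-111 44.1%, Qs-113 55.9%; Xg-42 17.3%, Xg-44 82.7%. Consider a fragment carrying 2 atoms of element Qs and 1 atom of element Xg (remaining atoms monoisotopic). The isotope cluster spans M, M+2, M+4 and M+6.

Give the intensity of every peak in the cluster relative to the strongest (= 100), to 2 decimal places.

Element Qs pattern (n=2): 0.194481 : 0.493038 : 0.312481
Element Xg pattern (n=1): 0.1730 : 0.8270
Convolve the two distributions (both contribute in 2-u steps):
  M: 0.194481×0.1730 = 0.033645
  M+2: 0.194481×0.8270 + 0.493038×0.1730 = 0.246131
  M+4: 0.493038×0.8270 + 0.312481×0.1730 = 0.461802
  M+6: 0.312481×0.8270 = 0.258422
Scale to base peak (0.461802) = 100: 7.29 : 53.30 : 100.00 : 55.96

7.29 : 53.30 : 100.00 : 55.96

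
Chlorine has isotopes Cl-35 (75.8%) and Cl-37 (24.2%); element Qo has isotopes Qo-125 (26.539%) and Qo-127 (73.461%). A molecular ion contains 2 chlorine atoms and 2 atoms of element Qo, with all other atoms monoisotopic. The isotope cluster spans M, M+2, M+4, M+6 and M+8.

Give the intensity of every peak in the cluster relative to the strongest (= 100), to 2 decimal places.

Chlorine pattern (n=2): 0.574564 : 0.366872 : 0.058564
Element Qo pattern (n=2): 0.07043185 : 0.3899163 : 0.53965185
Convolve the two distributions (both contribute in 2-u steps):
  M: 0.574564×0.07043185 = 0.040468
  M+2: 0.574564×0.3899163 + 0.366872×0.07043185 = 0.249871
  M+4: 0.574564×0.53965185 + 0.366872×0.3899163 + 0.058564×0.07043185 = 0.457239
  M+6: 0.366872×0.53965185 + 0.058564×0.3899163 = 0.220818
  M+8: 0.058564×0.53965185 = 0.031604
Scale to base peak (0.457239) = 100: 8.85 : 54.65 : 100.00 : 48.29 : 6.91

8.85 : 54.65 : 100.00 : 48.29 : 6.91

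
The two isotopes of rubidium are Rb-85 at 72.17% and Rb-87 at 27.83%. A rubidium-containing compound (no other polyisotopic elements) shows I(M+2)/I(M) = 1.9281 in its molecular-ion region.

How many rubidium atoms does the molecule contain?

5

The M+2/M ratio from n Rb atoms is n · q/p = n · 0.2783/0.7217.
n = 1.9281 × 0.7217/0.2783 = 5.00 ≈ 5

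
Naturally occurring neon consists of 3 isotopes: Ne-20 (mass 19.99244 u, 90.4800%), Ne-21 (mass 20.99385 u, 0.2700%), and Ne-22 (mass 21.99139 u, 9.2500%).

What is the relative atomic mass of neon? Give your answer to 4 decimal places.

The abundance-weighted mean is 0.904800 × 19.99244 + 0.002700 × 20.99385 + 0.092500 × 21.99139
= 18.089160 + 0.056683 + 2.034204 = 20.180047 u

20.1800 u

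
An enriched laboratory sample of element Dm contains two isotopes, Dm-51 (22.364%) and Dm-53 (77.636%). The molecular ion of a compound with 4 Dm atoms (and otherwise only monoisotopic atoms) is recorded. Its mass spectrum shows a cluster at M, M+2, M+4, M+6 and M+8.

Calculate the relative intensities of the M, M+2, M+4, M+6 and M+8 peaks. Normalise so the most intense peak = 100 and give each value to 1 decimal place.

0.6 : 8.3 : 43.2 : 100.0 : 86.8

The 4 Dm atoms are independent, so intensities follow the terms of (0.22364 + 0.77636)^4.
P(M) = 0.22364^4 = 0.002501
P(M+2) = 4 × 0.22364^3 × 0.77636^1 = 0.034735
P(M+4) = 6 × 0.22364^2 × 0.77636^2 = 0.180874
P(M+6) = 4 × 0.22364^1 × 0.77636^3 = 0.418600
P(M+8) = 0.77636^4 = 0.363289
The M+6 peak is largest (0.418600); scaling to 100 gives 0.6 : 8.3 : 43.2 : 100.0 : 86.8.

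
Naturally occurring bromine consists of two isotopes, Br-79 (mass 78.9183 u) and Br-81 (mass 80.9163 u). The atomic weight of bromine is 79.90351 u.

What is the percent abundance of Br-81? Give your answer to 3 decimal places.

49.310%

Let x be the fractional abundance of Br-79; then Br-81 has abundance 1 − x.
78.9183·x + 80.9163·(1 − x) = 79.90351
(78.9183 − 80.9163)·x = 79.90351 − 80.9163
x = -1.01279 / -1.9980 = 0.50690 → 50.690% Br-79, 49.310% Br-81.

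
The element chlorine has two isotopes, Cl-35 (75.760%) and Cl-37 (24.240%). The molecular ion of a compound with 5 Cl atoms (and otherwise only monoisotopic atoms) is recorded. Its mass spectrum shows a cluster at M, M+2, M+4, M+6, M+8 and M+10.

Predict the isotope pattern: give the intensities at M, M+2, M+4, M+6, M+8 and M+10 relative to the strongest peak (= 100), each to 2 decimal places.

62.51 : 100.00 : 63.99 : 20.47 : 3.28 : 0.21

The 5 Cl atoms are independent, so intensities follow the terms of (0.75760 + 0.24240)^5.
P(M) = 0.75760^5 = 0.249574
P(M+2) = 5 × 0.75760^4 × 0.24240^1 = 0.399266
P(M+4) = 10 × 0.75760^3 × 0.24240^2 = 0.255497
P(M+6) = 10 × 0.75760^2 × 0.24240^3 = 0.081748
P(M+8) = 5 × 0.75760^1 × 0.24240^4 = 0.013078
P(M+10) = 0.24240^5 = 0.000837
The M+2 peak is largest (0.399266); scaling to 100 gives 62.51 : 100.00 : 63.99 : 20.47 : 3.28 : 0.21.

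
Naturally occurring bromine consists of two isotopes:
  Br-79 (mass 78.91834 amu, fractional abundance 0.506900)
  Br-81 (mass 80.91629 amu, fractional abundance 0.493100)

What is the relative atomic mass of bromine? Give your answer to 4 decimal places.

79.9035 amu

Weight each isotope mass by its fractional abundance: 0.506900 × 78.91834 + 0.493100 × 80.91629
= 40.003707 + 39.899823 = 79.903530 amu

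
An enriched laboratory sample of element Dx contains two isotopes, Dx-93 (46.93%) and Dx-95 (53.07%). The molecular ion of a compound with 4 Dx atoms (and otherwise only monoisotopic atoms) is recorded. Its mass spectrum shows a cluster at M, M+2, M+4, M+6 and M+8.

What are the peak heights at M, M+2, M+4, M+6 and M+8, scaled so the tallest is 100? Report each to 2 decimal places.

13.03 : 58.95 : 100.00 : 75.39 : 21.31

Each Dx atom is independently Dx-93 (p = 0.4693) or Dx-95 (q = 0.5307); the cluster is the binomial expansion (p + q)^4.
P(M) = 0.4693^4 = 0.048507
P(M+2) = 4 × 0.4693^3 × 0.5307^1 = 0.219412
P(M+4) = 6 × 0.4693^2 × 0.5307^2 = 0.372178
P(M+6) = 4 × 0.4693^1 × 0.5307^3 = 0.280581
P(M+8) = 0.5307^4 = 0.079322
The M+4 peak is largest (0.372178); scaling to 100 gives 13.03 : 58.95 : 100.00 : 75.39 : 21.31.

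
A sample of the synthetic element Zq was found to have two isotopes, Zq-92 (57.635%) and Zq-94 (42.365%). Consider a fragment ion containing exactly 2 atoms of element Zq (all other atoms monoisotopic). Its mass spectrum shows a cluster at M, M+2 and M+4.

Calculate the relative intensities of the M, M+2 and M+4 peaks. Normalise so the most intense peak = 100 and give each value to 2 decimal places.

The 2 Zq atoms are independent, so intensities follow the terms of (0.57635 + 0.42365)^2.
P(M) = 0.57635^2 = 0.332179
P(M+2) = 2 × 0.57635^1 × 0.42365^1 = 0.488341
P(M+4) = 0.42365^2 = 0.179479
The M+2 peak is largest (0.488341); scaling to 100 gives 68.02 : 100.00 : 36.75.

68.02 : 100.00 : 36.75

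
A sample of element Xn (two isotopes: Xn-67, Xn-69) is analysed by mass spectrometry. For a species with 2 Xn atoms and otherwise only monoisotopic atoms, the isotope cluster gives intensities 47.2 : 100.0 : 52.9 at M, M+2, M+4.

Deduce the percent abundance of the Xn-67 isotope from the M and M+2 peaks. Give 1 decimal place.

If p is the fraction of Xn that is Xn-67, then I(M+2)/I(M) = [C(2,1)·p^1·(1−p)] / p^2 = 2·(1−p)/p = 100.0/47.2 = 2.1186
(1−p)/p = 2.1186/2 = 1.0593  ⇒  p = 1/(1 + 1.0593) = 0.4856
Xn-67: 48.6%, Xn-69: 51.4%.

48.6%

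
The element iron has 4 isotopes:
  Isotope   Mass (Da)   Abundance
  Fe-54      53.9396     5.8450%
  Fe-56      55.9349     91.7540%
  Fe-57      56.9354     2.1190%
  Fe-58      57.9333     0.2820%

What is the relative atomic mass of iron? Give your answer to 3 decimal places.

The abundance-weighted mean is 0.058450 × 53.9396 + 0.917540 × 55.9349 + 0.021190 × 56.9354 + 0.002820 × 57.9333
= 3.15277 + 51.32251 + 1.20646 + 0.16337 = 55.84511 Da

55.845 Da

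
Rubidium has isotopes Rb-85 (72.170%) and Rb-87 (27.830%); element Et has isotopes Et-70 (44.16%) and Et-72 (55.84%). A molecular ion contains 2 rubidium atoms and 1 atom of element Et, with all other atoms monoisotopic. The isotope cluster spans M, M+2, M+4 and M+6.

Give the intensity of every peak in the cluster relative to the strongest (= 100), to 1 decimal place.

49.1 : 100.0 : 55.2 : 9.2

Rubidium pattern (n=2): 0.52085089 : 0.40169822 : 0.07745089
Element Et pattern (n=1): 0.4416 : 0.5584
Convolve the two distributions (both contribute in 2-u steps):
  M: 0.52085089×0.4416 = 0.230008
  M+2: 0.52085089×0.5584 + 0.40169822×0.4416 = 0.468233
  M+4: 0.40169822×0.5584 + 0.07745089×0.4416 = 0.258511
  M+6: 0.07745089×0.5584 = 0.043249
Scale to base peak (0.468233) = 100: 49.1 : 100.0 : 55.2 : 9.2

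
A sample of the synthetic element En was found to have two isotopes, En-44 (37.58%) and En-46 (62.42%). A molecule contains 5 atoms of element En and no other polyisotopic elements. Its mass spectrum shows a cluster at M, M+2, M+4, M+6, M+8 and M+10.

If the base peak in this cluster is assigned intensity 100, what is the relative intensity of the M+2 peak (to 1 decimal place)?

18.1

Binomial terms of (0.3758 + 0.6242)^5: M 0.0075, M+2 0.0622, M+4 0.2068, M+6 0.3435, M+8 0.2852, M+10 0.0948 → M+6 is the base peak.
P(M+6) = C(5,3) × 0.3758^2 × 0.6242^3 = 10 × 0.14122564 × 0.24320432 = 0.343467 (base)
P(M+2) = C(5,1) × 0.3758^4 × 0.6242^1 = 5 × 0.01994468 × 0.6242 = 0.062247
Relative intensity = 0.062247 / 0.343467 × 100 = 18.1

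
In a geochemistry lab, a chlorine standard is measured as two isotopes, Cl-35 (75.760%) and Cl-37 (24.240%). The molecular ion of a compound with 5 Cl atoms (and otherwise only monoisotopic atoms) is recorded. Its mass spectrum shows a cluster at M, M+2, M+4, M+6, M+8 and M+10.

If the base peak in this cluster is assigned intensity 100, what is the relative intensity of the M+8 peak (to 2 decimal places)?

(0.75760 + 0.24240)^5 gives M 0.2496, M+2 0.3993, M+4 0.2555, M+6 0.0817, M+8 0.0131, M+10 0.0008; the largest is M+2.
P(M+2) = C(5,1) × 0.75760^4 × 0.24240^1 = 5 × 0.32942751 × 0.2424 = 0.399266 (base)
P(M+8) = C(5,4) × 0.75760^1 × 0.24240^4 = 5 × 0.7576 × 0.00345247 = 0.013078
Relative intensity = 0.013078 / 0.399266 × 100 = 3.28

3.28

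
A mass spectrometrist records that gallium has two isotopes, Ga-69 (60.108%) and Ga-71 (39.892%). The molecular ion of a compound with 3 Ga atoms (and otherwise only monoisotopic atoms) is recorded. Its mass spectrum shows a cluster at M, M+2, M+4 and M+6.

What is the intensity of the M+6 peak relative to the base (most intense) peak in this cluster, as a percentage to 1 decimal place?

Binomial terms of (0.60108 + 0.39892)^3: M 0.2172, M+2 0.4324, M+4 0.2870, M+6 0.0635 → M+2 is the base peak.
P(M+2) = C(3,1) × 0.60108^2 × 0.39892^1 = 3 × 0.36129717 × 0.39892 = 0.432386 (base)
P(M+6) = C(3,3) × 0.60108^0 × 0.39892^3 = 1 × 1.0000 × 0.063483 = 0.063483
Relative intensity = 0.063483 / 0.432386 × 100 = 14.7

14.7%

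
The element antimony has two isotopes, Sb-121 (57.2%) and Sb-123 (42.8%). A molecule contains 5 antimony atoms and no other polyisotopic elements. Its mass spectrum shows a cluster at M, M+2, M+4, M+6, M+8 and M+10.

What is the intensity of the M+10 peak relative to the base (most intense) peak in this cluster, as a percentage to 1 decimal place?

(0.572 + 0.428)^5 gives M 0.0612, M+2 0.2291, M+4 0.3428, M+6 0.2565, M+8 0.0960, M+10 0.0144; the largest is M+4.
P(M+4) = C(5,2) × 0.572^3 × 0.428^2 = 10 × 0.18714925 × 0.183184 = 0.342827 (base)
P(M+10) = C(5,5) × 0.572^0 × 0.428^5 = 1 × 1.0000 × 0.01436213 = 0.014362
Relative intensity = 0.014362 / 0.342827 × 100 = 4.2

4.2%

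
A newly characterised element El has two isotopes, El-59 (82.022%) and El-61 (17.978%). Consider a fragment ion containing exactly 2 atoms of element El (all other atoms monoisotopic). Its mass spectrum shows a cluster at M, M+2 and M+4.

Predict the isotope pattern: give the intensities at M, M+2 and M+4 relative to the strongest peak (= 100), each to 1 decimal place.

Expanding (0.82022 + 0.17978)^2:
P(M) = 0.82022^2 = 0.672761
P(M+2) = 2 × 0.82022^1 × 0.17978^1 = 0.294918
P(M+4) = 0.17978^2 = 0.032321
The M peak is largest (0.672761); scaling to 100 gives 100.0 : 43.8 : 4.8.

100.0 : 43.8 : 4.8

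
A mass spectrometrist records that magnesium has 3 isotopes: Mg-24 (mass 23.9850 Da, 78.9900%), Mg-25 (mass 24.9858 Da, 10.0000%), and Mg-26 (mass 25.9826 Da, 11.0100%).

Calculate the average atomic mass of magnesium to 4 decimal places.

Ar = Σ fᵢ·mᵢ = 0.789900 × 23.9850 + 0.100000 × 24.9858 + 0.110100 × 25.9826
= 18.94575 + 2.49858 + 2.86068 = 24.30501 Da

24.3050 Da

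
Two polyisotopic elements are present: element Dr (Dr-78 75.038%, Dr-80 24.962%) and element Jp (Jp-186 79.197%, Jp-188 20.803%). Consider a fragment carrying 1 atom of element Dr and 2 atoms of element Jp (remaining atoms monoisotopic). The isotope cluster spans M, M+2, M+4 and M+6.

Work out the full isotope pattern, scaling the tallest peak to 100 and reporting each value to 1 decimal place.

100.0 : 85.8 : 24.4 : 2.3

Element Dr pattern (n=1): 0.75038 : 0.24962
Element Jp pattern (n=2): 0.62721648 : 0.32950704 : 0.04327648
Convolve the two distributions (both contribute in 2-u steps):
  M: 0.75038×0.62721648 = 0.470651
  M+2: 0.75038×0.32950704 + 0.24962×0.62721648 = 0.403821
  M+4: 0.75038×0.04327648 + 0.24962×0.32950704 = 0.114725
  M+6: 0.24962×0.04327648 = 0.010803
Scale to base peak (0.470651) = 100: 100.0 : 85.8 : 24.4 : 2.3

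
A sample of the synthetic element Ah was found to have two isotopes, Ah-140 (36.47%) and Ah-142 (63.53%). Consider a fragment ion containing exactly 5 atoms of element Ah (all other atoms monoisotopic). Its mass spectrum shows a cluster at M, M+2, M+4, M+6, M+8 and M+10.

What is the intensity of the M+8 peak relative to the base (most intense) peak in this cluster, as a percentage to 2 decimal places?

Binomial terms of (0.3647 + 0.6353)^5: M 0.0065, M+2 0.0562, M+4 0.1958, M+6 0.3410, M+8 0.2970, M+10 0.1035 → M+6 is the base peak.
P(M+6) = C(5,3) × 0.3647^2 × 0.6353^3 = 10 × 0.13300609 × 0.25641095 = 0.341042 (base)
P(M+8) = C(5,4) × 0.3647^1 × 0.6353^4 = 5 × 0.3647 × 0.16289788 = 0.297044
Relative intensity = 0.297044 / 0.341042 × 100 = 87.10

87.10%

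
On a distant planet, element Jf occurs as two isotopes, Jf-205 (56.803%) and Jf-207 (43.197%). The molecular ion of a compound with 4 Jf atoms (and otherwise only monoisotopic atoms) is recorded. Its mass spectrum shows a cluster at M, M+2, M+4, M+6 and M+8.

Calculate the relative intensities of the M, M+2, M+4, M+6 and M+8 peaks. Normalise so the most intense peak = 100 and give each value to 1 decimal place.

28.8 : 87.7 : 100.0 : 50.7 : 9.6

Expanding (0.56803 + 0.43197)^4:
P(M) = 0.56803^4 = 0.104108
P(M+2) = 4 × 0.56803^3 × 0.43197^1 = 0.316685
P(M+4) = 6 × 0.56803^2 × 0.43197^2 = 0.361244
P(M+6) = 4 × 0.56803^1 × 0.43197^3 = 0.183144
P(M+8) = 0.43197^4 = 0.034819
The M+4 peak is largest (0.361244); scaling to 100 gives 28.8 : 87.7 : 100.0 : 50.7 : 9.6.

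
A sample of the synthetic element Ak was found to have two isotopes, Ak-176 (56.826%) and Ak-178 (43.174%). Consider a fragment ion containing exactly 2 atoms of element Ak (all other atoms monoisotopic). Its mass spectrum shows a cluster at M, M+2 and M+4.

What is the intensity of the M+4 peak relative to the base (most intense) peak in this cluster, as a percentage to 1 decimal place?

38.0%

Binomial terms of (0.56826 + 0.43174)^2: M 0.3229, M+2 0.4907, M+4 0.1864 → M+2 is the base peak.
P(M+2) = C(2,1) × 0.56826^1 × 0.43174^1 = 2 × 0.56826 × 0.43174 = 0.490681 (base)
P(M+4) = C(2,2) × 0.56826^0 × 0.43174^2 = 1 × 1.0000 × 0.18639943 = 0.186399
Relative intensity = 0.186399 / 0.490681 × 100 = 38.0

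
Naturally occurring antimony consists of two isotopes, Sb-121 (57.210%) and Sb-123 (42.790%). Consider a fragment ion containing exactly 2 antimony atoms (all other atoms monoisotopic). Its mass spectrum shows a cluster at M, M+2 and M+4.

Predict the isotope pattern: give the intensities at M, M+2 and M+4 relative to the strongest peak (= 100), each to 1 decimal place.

66.8 : 100.0 : 37.4

Each Sb atom is independently Sb-121 (p = 0.57210) or Sb-123 (q = 0.42790); the cluster is the binomial expansion (p + q)^2.
P(M) = 0.57210^2 = 0.327298
P(M+2) = 2 × 0.57210^1 × 0.42790^1 = 0.489603
P(M+4) = 0.42790^2 = 0.183098
The M+2 peak is largest (0.489603); scaling to 100 gives 66.8 : 100.0 : 37.4.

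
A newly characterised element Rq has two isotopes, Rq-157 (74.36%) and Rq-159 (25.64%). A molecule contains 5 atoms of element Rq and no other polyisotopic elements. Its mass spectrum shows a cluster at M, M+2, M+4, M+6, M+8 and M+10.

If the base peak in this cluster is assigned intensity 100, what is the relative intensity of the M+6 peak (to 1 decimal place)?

23.8

Term probabilities: M 0.2274, M+2 0.3920, M+4 0.2703, M+6 0.0932, M+8 0.0161, M+10 0.0011. Base peak = M+2.
P(M+2) = C(5,1) × 0.7436^4 × 0.2564^1 = 5 × 0.30574371 × 0.2564 = 0.391963 (base)
P(M+6) = C(5,3) × 0.7436^2 × 0.2564^3 = 10 × 0.55294096 × 0.01685598 = 0.093204
Relative intensity = 0.093204 / 0.391963 × 100 = 23.8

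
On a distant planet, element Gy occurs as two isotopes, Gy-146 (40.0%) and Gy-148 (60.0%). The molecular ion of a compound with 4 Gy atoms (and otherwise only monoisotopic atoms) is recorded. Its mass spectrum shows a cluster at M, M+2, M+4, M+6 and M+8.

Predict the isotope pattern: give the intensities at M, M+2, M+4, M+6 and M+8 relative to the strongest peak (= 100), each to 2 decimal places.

The 4 Gy atoms are independent, so intensities follow the terms of (0.400 + 0.600)^4.
P(M) = 0.400^4 = 0.025600
P(M+2) = 4 × 0.400^3 × 0.600^1 = 0.153600
P(M+4) = 6 × 0.400^2 × 0.600^2 = 0.345600
P(M+6) = 4 × 0.400^1 × 0.600^3 = 0.345600
P(M+8) = 0.600^4 = 0.129600
The M+4 peak is largest (0.345600); scaling to 100 gives 7.41 : 44.44 : 100.00 : 100.00 : 37.50.

7.41 : 44.44 : 100.00 : 100.00 : 37.50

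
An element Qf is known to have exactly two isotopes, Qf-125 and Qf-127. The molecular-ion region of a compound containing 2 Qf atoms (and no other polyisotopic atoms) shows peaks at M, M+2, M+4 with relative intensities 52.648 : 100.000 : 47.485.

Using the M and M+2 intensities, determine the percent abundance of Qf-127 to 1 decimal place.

Write p for the Qf-125 fraction. I(M+2)/I(M) = [C(2,1)·p^1·(1−p)] / p^2 = 2·(1−p)/p = 100.000/52.648 = 1.8994
(1−p)/p = 1.8994/2 = 0.9497  ⇒  p = 1/(1 + 0.9497) = 0.5129
Qf-125: 51.3%, Qf-127: 48.7%.

48.7%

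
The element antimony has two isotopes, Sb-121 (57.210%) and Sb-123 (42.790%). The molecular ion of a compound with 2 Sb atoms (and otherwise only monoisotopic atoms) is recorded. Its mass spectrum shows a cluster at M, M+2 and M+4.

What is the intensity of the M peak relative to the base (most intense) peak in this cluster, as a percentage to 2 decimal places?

Binomial terms of (0.57210 + 0.42790)^2: M 0.3273, M+2 0.4896, M+4 0.1831 → M+2 is the base peak.
P(M+2) = C(2,1) × 0.57210^1 × 0.42790^1 = 2 × 0.5721 × 0.4279 = 0.489603 (base)
P(M) = C(2,0) × 0.57210^2 × 0.42790^0 = 1 × 0.32729841 × 1.0000 = 0.327298
Relative intensity = 0.327298 / 0.489603 × 100 = 66.85

66.85%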